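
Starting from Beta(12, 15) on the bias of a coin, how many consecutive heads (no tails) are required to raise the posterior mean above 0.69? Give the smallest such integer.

k = 22

After k heads and 0 tails the posterior is Beta(12+k, 15), with mean (12+k)/(12+15+k).
Set (12+k)/(27+k) > 0.69 and solve: k > (0.69·27 − 12)/(1 − 0.69) = 21.387.
The smallest integer exceeding 21.387 is 22.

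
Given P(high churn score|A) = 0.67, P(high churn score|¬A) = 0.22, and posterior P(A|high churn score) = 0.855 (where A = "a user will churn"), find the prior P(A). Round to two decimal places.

Bayes' rule in odds form gives O(A|E) = O(A)·[P(E|A)/P(E|¬A)], hence O(A) = O(A|E)/LR.
Posterior odds = 0.855/(1−0.855) = 5.8966. LR = 0.67/0.22 = 3.0455.
Prior odds = 5.8966/3.0455 = 1.9362, so P(A) = 1.9362/(1+1.9362) ≈ 0.66.

P(A) = 0.66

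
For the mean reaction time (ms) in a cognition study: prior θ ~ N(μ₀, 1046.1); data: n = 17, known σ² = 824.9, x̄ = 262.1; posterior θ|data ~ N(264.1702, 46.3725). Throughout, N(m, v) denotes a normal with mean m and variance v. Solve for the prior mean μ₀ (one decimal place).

μ₀ = 308.8

The posterior mean is a precision-weighted average: μ_n = (τ₀μ₀ + τ_data·x̄)/(τ₀+τ_data), with τ₀=1/σ₀² and τ_data=n/σ².
Here τ₀ = 1/1046.1 = 0.000956 and τ_data = 17/824.9 = 0.020609, so τ_n = 0.021565.
Rearranging for μ₀: μ₀ = (μ_n·τ_n − τ_data·x̄)/τ₀ = (264.1702·0.021565 − 0.020609·262.1) / 0.000956 = 0.295211/0.000956 ≈ 308.8.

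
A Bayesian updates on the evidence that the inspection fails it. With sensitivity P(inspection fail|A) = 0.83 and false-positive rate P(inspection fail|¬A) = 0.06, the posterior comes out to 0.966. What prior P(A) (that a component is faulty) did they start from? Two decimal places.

P(A) = 0.67

Bayes' rule in odds form gives O(A|E) = O(A)·[P(E|A)/P(E|¬A)], hence O(A) = O(A|E)/LR.
Posterior odds = 0.966/(1−0.966) = 28.4118. LR = 0.83/0.06 = 13.8333.
Prior odds = 28.4118/13.8333 = 2.0539, so P(A) = 2.0539/(1+2.0539) ≈ 0.67.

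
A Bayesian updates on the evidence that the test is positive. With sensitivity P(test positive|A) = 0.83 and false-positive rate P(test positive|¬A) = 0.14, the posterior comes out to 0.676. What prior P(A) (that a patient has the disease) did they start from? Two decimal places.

Bayes' rule in odds form gives O(A|E) = O(A)·[P(E|A)/P(E|¬A)], hence O(A) = O(A|E)/LR.
Posterior odds = 0.676/(1−0.676) = 2.0864. LR = 0.83/0.14 = 5.9286.
Prior odds = 2.0864/5.9286 = 0.3519, so P(A) = 0.3519/(1+0.3519) ≈ 0.26.

P(A) = 0.26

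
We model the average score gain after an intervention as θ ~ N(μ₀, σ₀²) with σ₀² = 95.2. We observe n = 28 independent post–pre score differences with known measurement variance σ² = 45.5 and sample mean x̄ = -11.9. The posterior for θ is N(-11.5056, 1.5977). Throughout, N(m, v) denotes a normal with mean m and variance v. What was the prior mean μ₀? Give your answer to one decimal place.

μ₀ = 11.6

With known observation variance, the Normal–Normal posterior has precision τ_n = τ₀ + n/σ² and mean μ_n = (τ₀μ₀ + (n/σ²)x̄)/τ_n.
Here τ₀ = 1/95.2 = 0.010504 and τ_data = 28/45.5 = 0.615385, so τ_n = 0.625889.
Rearranging for μ₀: μ₀ = (μ_n·τ_n − τ_data·x̄)/τ₀ = (-11.5056·0.625889 − 0.615385·-11.9) / 0.010504 = 0.121853/0.010504 ≈ 11.6.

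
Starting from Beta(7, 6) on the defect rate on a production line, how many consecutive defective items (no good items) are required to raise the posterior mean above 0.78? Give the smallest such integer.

After k defective items and 0 good items the posterior is Beta(7+k, 6), with mean (7+k)/(7+6+k).
Set (7+k)/(13+k) > 0.78 and solve: k > (0.78·13 − 7)/(1 − 0.78) = 14.273.
The smallest integer exceeding 14.273 is 15.

k = 15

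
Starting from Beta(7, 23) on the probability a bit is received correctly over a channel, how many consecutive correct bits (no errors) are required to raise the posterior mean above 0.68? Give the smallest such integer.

k = 42

After k correct bits and 0 errors the posterior is Beta(7+k, 23), with mean (7+k)/(7+23+k).
Set (7+k)/(30+k) > 0.68 and solve: k > (0.68·30 − 7)/(1 − 0.68) = 41.875.
The smallest integer exceeding 41.875 is 42.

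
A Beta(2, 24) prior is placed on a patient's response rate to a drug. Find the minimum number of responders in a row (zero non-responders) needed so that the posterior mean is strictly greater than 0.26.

After k responders and 0 non-responders the posterior is Beta(2+k, 24), with mean (2+k)/(2+24+k).
Set (2+k)/(26+k) > 0.26 and solve: k > (0.26·26 − 2)/(1 − 0.26) = 6.432.
The smallest integer exceeding 6.432 is 7.

k = 7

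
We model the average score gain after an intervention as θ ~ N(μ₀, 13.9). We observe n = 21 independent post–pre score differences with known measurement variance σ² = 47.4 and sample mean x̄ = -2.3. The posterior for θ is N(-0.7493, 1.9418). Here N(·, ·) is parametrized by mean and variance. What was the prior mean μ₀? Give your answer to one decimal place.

μ₀ = 8.8

With known observation variance, the Normal–Normal posterior has precision τ_n = τ₀ + n/σ² and mean μ_n = (τ₀μ₀ + (n/σ²)x̄)/τ_n.
Here τ₀ = 1/13.9 = 0.071942 and τ_data = 21/47.4 = 0.443038, so τ_n = 0.514980.
Rearranging for μ₀: μ₀ = (μ_n·τ_n − τ_data·x̄)/τ₀ = (-0.7493·0.514980 − 0.443038·-2.3) / 0.071942 = 0.633113/0.071942 ≈ 8.8.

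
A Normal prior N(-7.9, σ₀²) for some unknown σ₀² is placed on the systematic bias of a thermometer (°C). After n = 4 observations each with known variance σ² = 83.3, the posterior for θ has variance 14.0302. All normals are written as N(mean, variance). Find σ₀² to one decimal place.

For the Normal–Normal model with known σ², precisions add: τ_n = τ₀ + n/σ².
So 1/σ₀² = 1/14.0302 − 4/83.3 = 0.071275 − 0.048019 = 0.023256.
Hence σ₀² = 1/0.023256 ≈ 43.0.

σ₀² = 43.0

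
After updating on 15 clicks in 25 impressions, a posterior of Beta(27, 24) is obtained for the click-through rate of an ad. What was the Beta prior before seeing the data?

Beta(12, 14)

Beta is conjugate to the binomial likelihood: posterior = Beta(α+s, β+f).
So α = 27 − 15 = 12 and β = 24 − 10 = 14.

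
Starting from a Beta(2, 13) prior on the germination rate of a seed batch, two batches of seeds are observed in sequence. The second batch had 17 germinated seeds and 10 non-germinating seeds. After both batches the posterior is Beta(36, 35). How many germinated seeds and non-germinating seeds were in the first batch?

17 germinated seeds and 12 non-germinating seeds

Because Beta–binomial updating is additive in the counts, the combined data contributed (α_post−α_prior, β_post−β_prior) successes and failures.
Total across both batches: 36−2=34 germinated seeds, 35−13=22 non-germinating seeds.
Subtract the second batch: 34−17=17 germinated seeds and 22−10=12 non-germinating seeds.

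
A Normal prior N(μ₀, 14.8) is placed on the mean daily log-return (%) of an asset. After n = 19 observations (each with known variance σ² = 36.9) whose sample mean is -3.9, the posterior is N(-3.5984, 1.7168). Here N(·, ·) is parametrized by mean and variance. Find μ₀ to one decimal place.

μ₀ = -1.3

The posterior mean is a precision-weighted average: μ_n = (τ₀μ₀ + τ_data·x̄)/(τ₀+τ_data), with τ₀=1/σ₀² and τ_data=n/σ².
Here τ₀ = 1/14.8 = 0.067568 and τ_data = 19/36.9 = 0.514905, so τ_n = 0.582473.
Rearranging for μ₀: μ₀ = (μ_n·τ_n − τ_data·x̄)/τ₀ = (-3.5984·0.582473 − 0.514905·-3.9) / 0.067568 = -0.087841/0.067568 ≈ -1.3.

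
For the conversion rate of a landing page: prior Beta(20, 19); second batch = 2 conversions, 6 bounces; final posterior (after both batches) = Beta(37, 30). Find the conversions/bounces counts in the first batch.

Because Beta–binomial updating is additive in the counts, the combined data contributed (α_post−α_prior, β_post−β_prior) successes and failures.
Total across both batches: 37−20=17 conversions, 30−19=11 bounces.
Subtract the second batch: 17−2=15 conversions and 11−6=5 bounces.

15 conversions and 5 bounces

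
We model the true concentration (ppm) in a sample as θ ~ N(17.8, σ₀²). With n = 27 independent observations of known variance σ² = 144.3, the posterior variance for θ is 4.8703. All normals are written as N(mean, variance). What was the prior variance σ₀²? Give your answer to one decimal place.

For the Normal–Normal model with known σ², precisions add: τ_n = τ₀ + n/σ².
So 1/σ₀² = 1/4.8703 − 27/144.3 = 0.205326 − 0.187110 = 0.018216.
Hence σ₀² = 1/0.018216 ≈ 54.9.

σ₀² = 54.9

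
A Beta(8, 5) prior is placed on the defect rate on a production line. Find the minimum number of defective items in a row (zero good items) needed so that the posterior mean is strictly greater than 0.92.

k = 50

After k defective items and 0 good items the posterior is Beta(8+k, 5), with mean (8+k)/(8+5+k).
Set (8+k)/(13+k) > 0.92 and solve: k > (0.92·13 − 8)/(1 − 0.92) = 49.500.
The smallest integer exceeding 49.500 is 50.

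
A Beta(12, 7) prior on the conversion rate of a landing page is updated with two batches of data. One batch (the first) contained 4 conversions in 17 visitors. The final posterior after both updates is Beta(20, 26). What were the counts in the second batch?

4 conversions and 6 bounces

Because Beta–binomial updating is additive in the counts, the combined data contributed (α_post−α_prior, β_post−β_prior) successes and failures.
Total across both batches: 20−12=8 conversions, 26−7=19 bounces.
Subtract the first batch: 8−4=4 conversions and 19−13=6 bounces.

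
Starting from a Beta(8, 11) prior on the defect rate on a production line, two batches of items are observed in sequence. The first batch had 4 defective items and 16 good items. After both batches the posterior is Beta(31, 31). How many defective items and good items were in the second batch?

19 defective items and 4 good items

Because Beta–binomial updating is additive in the counts, the combined data contributed (α_post−α_prior, β_post−β_prior) successes and failures.
Total across both batches: 31−8=23 defective items, 31−11=20 good items.
Subtract the first batch: 23−4=19 defective items and 20−16=4 good items.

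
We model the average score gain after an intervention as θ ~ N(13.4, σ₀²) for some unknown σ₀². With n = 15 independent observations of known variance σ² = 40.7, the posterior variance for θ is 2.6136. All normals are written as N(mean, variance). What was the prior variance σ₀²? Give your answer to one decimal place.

σ₀² = 71.1

For the Normal–Normal model with known σ², precisions add: τ_n = τ₀ + n/σ².
So 1/σ₀² = 1/2.6136 − 15/40.7 = 0.382614 − 0.368550 = 0.014064.
Hence σ₀² = 1/0.014064 ≈ 71.1.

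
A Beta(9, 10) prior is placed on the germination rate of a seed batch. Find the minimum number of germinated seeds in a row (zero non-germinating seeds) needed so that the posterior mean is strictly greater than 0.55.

After k germinated seeds and 0 non-germinating seeds the posterior is Beta(9+k, 10), with mean (9+k)/(9+10+k).
Set (9+k)/(19+k) > 0.55 and solve: k > (0.55·19 − 9)/(1 − 0.55) = 3.222.
The smallest integer exceeding 3.222 is 4.

k = 4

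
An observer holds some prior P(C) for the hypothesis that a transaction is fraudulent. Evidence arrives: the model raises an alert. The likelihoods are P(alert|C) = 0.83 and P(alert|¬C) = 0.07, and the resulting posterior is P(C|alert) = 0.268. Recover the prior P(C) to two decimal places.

Bayes' rule in odds form gives O(C|E) = O(C)·[P(E|C)/P(E|¬C)], hence O(C) = O(C|E)/LR.
Posterior odds = 0.268/(1−0.268) = 0.3661. LR = 0.83/0.07 = 11.8571.
Prior odds = 0.3661/11.8571 = 0.0309, so P(C) = 0.0309/(1+0.0309) ≈ 0.03.

P(C) = 0.03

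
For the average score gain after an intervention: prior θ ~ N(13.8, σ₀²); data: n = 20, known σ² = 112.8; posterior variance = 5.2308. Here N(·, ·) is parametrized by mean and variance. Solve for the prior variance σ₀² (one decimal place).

For the Normal–Normal model with known σ², precisions add: τ_n = τ₀ + n/σ².
So 1/σ₀² = 1/5.2308 − 20/112.8 = 0.191175 − 0.177305 = 0.013870.
Hence σ₀² = 1/0.013870 ≈ 72.1.

σ₀² = 72.1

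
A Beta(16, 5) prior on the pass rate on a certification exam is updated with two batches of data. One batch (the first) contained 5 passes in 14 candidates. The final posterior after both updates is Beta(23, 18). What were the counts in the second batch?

Sequential conjugate updates are equivalent to a single update on the pooled data, so total successes = posterior α − prior α and total failures = posterior β − prior β.
Total across both batches: 23−16=7 passes, 18−5=13 failures.
Subtract the first batch: 7−5=2 passes and 13−9=4 failures.

2 passes and 4 failures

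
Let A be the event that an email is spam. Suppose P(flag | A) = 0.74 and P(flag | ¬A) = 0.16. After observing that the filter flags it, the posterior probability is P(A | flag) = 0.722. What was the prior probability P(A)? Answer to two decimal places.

Bayes' rule in odds form gives O(A|E) = O(A)·[P(E|A)/P(E|¬A)], hence O(A) = O(A|E)/LR.
Posterior odds = 0.722/(1−0.722) = 2.5971. LR = 0.74/0.16 = 4.6250.
Prior odds = 2.5971/4.6250 = 0.5615, so P(A) = 0.5615/(1+0.5615) ≈ 0.36.

P(A) = 0.36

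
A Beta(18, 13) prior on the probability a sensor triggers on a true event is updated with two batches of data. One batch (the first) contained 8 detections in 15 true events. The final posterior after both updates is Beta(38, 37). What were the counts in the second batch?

Sequential conjugate updates are equivalent to a single update on the pooled data, so total successes = posterior α − prior α and total failures = posterior β − prior β.
Total across both batches: 38−18=20 detections, 37−13=24 misses.
Subtract the first batch: 20−8=12 detections and 24−7=17 misses.

12 detections and 17 misses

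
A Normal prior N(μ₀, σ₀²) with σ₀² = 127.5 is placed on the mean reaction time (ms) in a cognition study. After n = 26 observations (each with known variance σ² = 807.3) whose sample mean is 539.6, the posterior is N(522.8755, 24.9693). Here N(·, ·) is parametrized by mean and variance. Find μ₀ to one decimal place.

μ₀ = 454.2

The posterior mean is a precision-weighted average: μ_n = (τ₀μ₀ + τ_data·x̄)/(τ₀+τ_data), with τ₀=1/σ₀² and τ_data=n/σ².
Here τ₀ = 1/127.5 = 0.007843 and τ_data = 26/807.3 = 0.032206, so τ_n = 0.040049.
Rearranging for μ₀: μ₀ = (μ_n·τ_n − τ_data·x̄)/τ₀ = (522.8755·0.040049 − 0.032206·539.6) / 0.007843 = 3.562283/0.007843 ≈ 454.2.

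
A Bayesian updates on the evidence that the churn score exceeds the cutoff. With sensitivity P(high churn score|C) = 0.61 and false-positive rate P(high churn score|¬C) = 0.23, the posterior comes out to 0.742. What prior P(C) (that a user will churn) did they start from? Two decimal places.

P(C) = 0.52

Bayes' rule in odds form gives O(C|E) = O(C)·[P(E|C)/P(E|¬C)], hence O(C) = O(C|E)/LR.
Posterior odds = 0.742/(1−0.742) = 2.8760. LR = 0.61/0.23 = 2.6522.
Prior odds = 2.8760/2.6522 = 1.0844, so P(C) = 1.0844/(1+1.0844) ≈ 0.52.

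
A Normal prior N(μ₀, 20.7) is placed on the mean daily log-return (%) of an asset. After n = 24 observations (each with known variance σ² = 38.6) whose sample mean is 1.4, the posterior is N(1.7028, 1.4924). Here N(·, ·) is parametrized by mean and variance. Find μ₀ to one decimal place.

With known observation variance, the Normal–Normal posterior has precision τ_n = τ₀ + n/σ² and mean μ_n = (τ₀μ₀ + (n/σ²)x̄)/τ_n.
Here τ₀ = 1/20.7 = 0.048309 and τ_data = 24/38.6 = 0.621762, so τ_n = 0.670071.
Rearranging for μ₀: μ₀ = (μ_n·τ_n − τ_data·x̄)/τ₀ = (1.7028·0.670071 − 0.621762·1.4) / 0.048309 = 0.270530/0.048309 ≈ 5.6.

μ₀ = 5.6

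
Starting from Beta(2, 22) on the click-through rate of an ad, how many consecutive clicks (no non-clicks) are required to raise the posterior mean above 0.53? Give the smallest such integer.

After k clicks and 0 non-clicks the posterior is Beta(2+k, 22), with mean (2+k)/(2+22+k).
Set (2+k)/(24+k) > 0.53 and solve: k > (0.53·24 − 2)/(1 − 0.53) = 22.809.
The smallest integer exceeding 22.809 is 23.

k = 23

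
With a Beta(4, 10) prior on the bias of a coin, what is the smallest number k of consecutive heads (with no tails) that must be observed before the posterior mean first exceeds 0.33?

k = 1

After k heads and 0 tails the posterior is Beta(4+k, 10), with mean (4+k)/(4+10+k).
Set (4+k)/(14+k) > 0.33 and solve: k > (0.33·14 − 4)/(1 − 0.33) = 0.925.
The smallest integer exceeding 0.925 is 1.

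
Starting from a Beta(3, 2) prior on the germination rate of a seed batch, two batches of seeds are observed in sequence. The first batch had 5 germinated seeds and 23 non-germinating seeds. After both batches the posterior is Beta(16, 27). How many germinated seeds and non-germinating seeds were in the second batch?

Because Beta–binomial updating is additive in the counts, the combined data contributed (α_post−α_prior, β_post−β_prior) successes and failures.
Total across both batches: 16−3=13 germinated seeds, 27−2=25 non-germinating seeds.
Subtract the first batch: 13−5=8 germinated seeds and 25−23=2 non-germinating seeds.

8 germinated seeds and 2 non-germinating seeds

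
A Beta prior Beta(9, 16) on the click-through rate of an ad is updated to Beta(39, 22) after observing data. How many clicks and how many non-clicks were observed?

30 clicks and 6 non-clicks

Under Beta–binomial conjugacy the posterior parameters are (α+s, β+f).
Match parameters: s=39−9=30, f=22−16=6.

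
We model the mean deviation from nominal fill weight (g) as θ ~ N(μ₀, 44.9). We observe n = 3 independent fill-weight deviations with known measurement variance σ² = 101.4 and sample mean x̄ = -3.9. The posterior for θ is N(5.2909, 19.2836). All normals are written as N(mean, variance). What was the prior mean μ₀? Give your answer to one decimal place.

μ₀ = 17.5

The posterior mean is a precision-weighted average: μ_n = (τ₀μ₀ + τ_data·x̄)/(τ₀+τ_data), with τ₀=1/σ₀² and τ_data=n/σ².
Here τ₀ = 1/44.9 = 0.022272 and τ_data = 3/101.4 = 0.029586, so τ_n = 0.051858.
Rearranging for μ₀: μ₀ = (μ_n·τ_n − τ_data·x̄)/τ₀ = (5.2909·0.051858 − 0.029586·-3.9) / 0.022272 = 0.389761/0.022272 ≈ 17.5.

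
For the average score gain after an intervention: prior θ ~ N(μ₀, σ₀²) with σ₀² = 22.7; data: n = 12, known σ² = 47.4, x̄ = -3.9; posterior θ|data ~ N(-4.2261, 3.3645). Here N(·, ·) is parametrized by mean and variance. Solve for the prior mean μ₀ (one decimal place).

μ₀ = -6.1

The posterior mean is a precision-weighted average: μ_n = (τ₀μ₀ + τ_data·x̄)/(τ₀+τ_data), with τ₀=1/σ₀² and τ_data=n/σ².
Here τ₀ = 1/22.7 = 0.044053 and τ_data = 12/47.4 = 0.253165, so τ_n = 0.297218.
Rearranging for μ₀: μ₀ = (μ_n·τ_n − τ_data·x̄)/τ₀ = (-4.2261·0.297218 − 0.253165·-3.9) / 0.044053 = -0.268729/0.044053 ≈ -6.1.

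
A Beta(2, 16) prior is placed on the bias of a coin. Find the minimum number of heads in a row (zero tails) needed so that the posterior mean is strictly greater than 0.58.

k = 21

After k heads and 0 tails the posterior is Beta(2+k, 16), with mean (2+k)/(2+16+k).
Set (2+k)/(18+k) > 0.58 and solve: k > (0.58·18 − 2)/(1 − 0.58) = 20.095.
The smallest integer exceeding 20.095 is 21, and checking k=21: (23)/(39) = 0.5897 > 0.58.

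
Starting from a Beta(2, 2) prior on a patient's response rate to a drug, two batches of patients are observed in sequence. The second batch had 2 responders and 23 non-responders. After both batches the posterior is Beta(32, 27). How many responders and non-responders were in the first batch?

28 responders and 2 non-responders

Because Beta–binomial updating is additive in the counts, the combined data contributed (α_post−α_prior, β_post−β_prior) successes and failures.
Total across both batches: 32−2=30 responders, 27−2=25 non-responders.
Subtract the second batch: 30−2=28 responders and 25−23=2 non-responders.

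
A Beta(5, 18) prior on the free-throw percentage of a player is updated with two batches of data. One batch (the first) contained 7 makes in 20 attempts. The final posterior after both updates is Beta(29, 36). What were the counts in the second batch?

17 makes and 5 misses

Because Beta–binomial updating is additive in the counts, the combined data contributed (α_post−α_prior, β_post−β_prior) successes and failures.
Total across both batches: 29−5=24 makes, 36−18=18 misses.
Subtract the first batch: 24−7=17 makes and 18−13=5 misses.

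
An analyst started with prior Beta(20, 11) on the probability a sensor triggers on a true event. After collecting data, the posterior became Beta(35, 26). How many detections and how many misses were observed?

Under Beta–binomial conjugacy the posterior parameters are (α+s, β+f).
So s = 35 − 20 = 15 and f = 26 − 11 = 15.

15 detections and 15 misses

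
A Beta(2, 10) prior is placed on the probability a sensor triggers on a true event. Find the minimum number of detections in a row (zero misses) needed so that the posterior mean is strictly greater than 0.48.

k = 8

After k detections and 0 misses the posterior is Beta(2+k, 10), with mean (2+k)/(2+10+k).
Set (2+k)/(12+k) > 0.48 and solve: k > (0.48·12 − 2)/(1 − 0.48) = 7.231.
The smallest integer exceeding 7.231 is 8.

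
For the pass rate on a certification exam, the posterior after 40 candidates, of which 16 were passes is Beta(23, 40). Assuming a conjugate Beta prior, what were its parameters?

Beta(7, 16)

Beta is conjugate to the binomial likelihood: posterior = Beta(a+s, b+f).
So a = 23 − 16 = 7 and b = 40 − 24 = 16.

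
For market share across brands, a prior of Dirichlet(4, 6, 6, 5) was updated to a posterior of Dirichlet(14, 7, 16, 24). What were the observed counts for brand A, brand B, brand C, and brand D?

For a Dirichlet(α) prior with multinomial counts c, the posterior is Dirichlet(α + c) componentwise.
Counts are posterior − prior componentwise: 14−4=10, 7−6=1, 16−6=10, 24−5=19.

counts (10, 1, 10, 19)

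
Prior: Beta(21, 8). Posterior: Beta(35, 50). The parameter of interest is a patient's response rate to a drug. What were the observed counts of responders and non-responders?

14 responders and 42 non-responders

Beta is conjugate to the binomial likelihood: posterior = Beta(α+s, β+f).
So s = 35 − 21 = 14 and f = 50 − 8 = 42.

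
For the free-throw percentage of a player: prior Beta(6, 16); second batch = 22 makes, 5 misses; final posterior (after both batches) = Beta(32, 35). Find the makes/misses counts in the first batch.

Sequential conjugate updates are equivalent to a single update on the pooled data, so total successes = posterior α − prior α and total failures = posterior β − prior β.
Total across both batches: 32−6=26 makes, 35−16=19 misses.
Subtract the second batch: 26−22=4 makes and 19−5=14 misses.

4 makes and 14 misses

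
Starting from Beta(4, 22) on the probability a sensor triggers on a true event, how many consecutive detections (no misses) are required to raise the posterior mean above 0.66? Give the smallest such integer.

After k detections and 0 misses the posterior is Beta(4+k, 22), with mean (4+k)/(4+22+k).
Set (4+k)/(26+k) > 0.66 and solve: k > (0.66·26 − 4)/(1 − 0.66) = 38.706.
The smallest integer exceeding 38.706 is 39, and checking k=39: (43)/(65) = 0.6615 > 0.66.

k = 39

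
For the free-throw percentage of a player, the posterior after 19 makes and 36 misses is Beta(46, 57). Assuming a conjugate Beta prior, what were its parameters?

Beta is conjugate to the binomial likelihood: posterior = Beta(α+s, β+f).
Subtract the data counts: 46−19=27, 57−36=21.

Beta(27, 21)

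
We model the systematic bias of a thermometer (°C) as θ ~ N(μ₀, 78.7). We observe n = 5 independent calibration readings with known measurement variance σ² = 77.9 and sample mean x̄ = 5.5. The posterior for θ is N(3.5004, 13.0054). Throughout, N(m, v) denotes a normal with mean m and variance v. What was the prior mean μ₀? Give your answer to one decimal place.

With known observation variance, the Normal–Normal posterior has precision τ_n = τ₀ + n/σ² and mean μ_n = (τ₀μ₀ + (n/σ²)x̄)/τ_n.
Here τ₀ = 1/78.7 = 0.012706 and τ_data = 5/77.9 = 0.064185, so τ_n = 0.076891.
Rearranging for μ₀: μ₀ = (μ_n·τ_n − τ_data·x̄)/τ₀ = (3.5004·0.076891 − 0.064185·5.5) / 0.012706 = -0.083868/0.012706 ≈ -6.6.

μ₀ = -6.6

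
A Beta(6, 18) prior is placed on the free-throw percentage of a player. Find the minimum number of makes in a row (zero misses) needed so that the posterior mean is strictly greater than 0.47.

k = 10

After k makes and 0 misses the posterior is Beta(6+k, 18), with mean (6+k)/(6+18+k).
Set (6+k)/(24+k) > 0.47 and solve: k > (0.47·24 − 6)/(1 − 0.47) = 9.962.
The smallest integer exceeding 9.962 is 10, and checking k=10: (16)/(34) = 0.4706 > 0.47.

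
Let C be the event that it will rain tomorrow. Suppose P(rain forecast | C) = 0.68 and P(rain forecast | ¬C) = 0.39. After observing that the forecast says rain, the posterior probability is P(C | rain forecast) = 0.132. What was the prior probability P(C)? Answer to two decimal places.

Bayes' rule in odds form gives O(C|E) = O(C)·[P(E|C)/P(E|¬C)], hence O(C) = O(C|E)/LR.
Posterior odds = 0.132/(1−0.132) = 0.1521. LR = 0.68/0.39 = 1.7436.
Prior odds = 0.1521/1.7436 = 0.0872, so P(C) = 0.0872/(1+0.0872) ≈ 0.08.

P(C) = 0.08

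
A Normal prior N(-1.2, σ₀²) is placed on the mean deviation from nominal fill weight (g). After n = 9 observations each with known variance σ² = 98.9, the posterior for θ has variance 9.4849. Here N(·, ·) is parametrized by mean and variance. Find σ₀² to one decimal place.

For the Normal–Normal model with known σ², precisions add: τ_n = τ₀ + n/σ².
So 1/σ₀² = 1/9.4849 − 9/98.9 = 0.105431 − 0.091001 = 0.014430.
Hence σ₀² = 1/0.014430 ≈ 69.3.

σ₀² = 69.3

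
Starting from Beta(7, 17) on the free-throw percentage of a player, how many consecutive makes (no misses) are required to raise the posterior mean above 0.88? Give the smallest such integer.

After k makes and 0 misses the posterior is Beta(7+k, 17), with mean (7+k)/(7+17+k).
Set (7+k)/(24+k) > 0.88 and solve: k > (0.88·24 − 7)/(1 − 0.88) = 117.667.
The smallest integer exceeding 117.667 is 118.

k = 118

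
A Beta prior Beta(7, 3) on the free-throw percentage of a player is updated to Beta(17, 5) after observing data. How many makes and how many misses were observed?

Under Beta–binomial conjugacy the posterior parameters are (a+s, b+f).
Match parameters: s=17−7=10, f=5−3=2.

10 makes and 2 misses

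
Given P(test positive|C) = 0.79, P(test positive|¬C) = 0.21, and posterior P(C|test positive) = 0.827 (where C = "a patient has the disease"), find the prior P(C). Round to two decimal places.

Bayes' rule in odds form gives O(C|E) = O(C)·[P(E|C)/P(E|¬C)], hence O(C) = O(C|E)/LR.
Posterior odds = 0.827/(1−0.827) = 4.7803. LR = 0.79/0.21 = 3.7619.
Prior odds = 4.7803/3.7619 = 1.2707, so P(C) = 1.2707/(1+1.2707) ≈ 0.56.

P(C) = 0.56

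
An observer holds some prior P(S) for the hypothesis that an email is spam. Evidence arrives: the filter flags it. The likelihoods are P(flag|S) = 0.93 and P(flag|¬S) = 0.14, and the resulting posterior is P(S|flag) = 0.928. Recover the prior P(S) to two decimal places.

P(S) = 0.66

Bayes' rule in odds form gives O(S|E) = O(S)·[P(E|S)/P(E|¬S)], hence O(S) = O(S|E)/LR.
Posterior odds = 0.928/(1−0.928) = 12.8889. LR = 0.93/0.14 = 6.6429.
Prior odds = 12.8889/6.6429 = 1.9403, so P(S) = 1.9403/(1+1.9403) ≈ 0.66.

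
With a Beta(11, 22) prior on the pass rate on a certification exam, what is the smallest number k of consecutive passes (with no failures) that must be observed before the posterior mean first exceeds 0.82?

k = 90

After k passes and 0 failures the posterior is Beta(11+k, 22), with mean (11+k)/(11+22+k).
Set (11+k)/(33+k) > 0.82 and solve: k > (0.82·33 − 11)/(1 − 0.82) = 89.222.
The smallest integer exceeding 89.222 is 90, and checking k=90: (101)/(123) = 0.8211 > 0.82.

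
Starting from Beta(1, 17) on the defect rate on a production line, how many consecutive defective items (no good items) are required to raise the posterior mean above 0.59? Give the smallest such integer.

After k defective items and 0 good items the posterior is Beta(1+k, 17), with mean (1+k)/(1+17+k).
Set (1+k)/(18+k) > 0.59 and solve: k > (0.59·18 − 1)/(1 − 0.59) = 23.463.
The smallest integer exceeding 23.463 is 24, and checking k=24: (25)/(42) = 0.5952 > 0.59.

k = 24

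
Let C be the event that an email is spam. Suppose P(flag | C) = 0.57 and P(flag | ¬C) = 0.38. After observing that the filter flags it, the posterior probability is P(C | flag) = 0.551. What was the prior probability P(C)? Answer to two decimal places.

In odds form, posterior odds = prior odds × likelihood ratio, so prior odds = posterior odds ÷ LR.
Posterior odds = 0.551/(1−0.551) = 1.2272. LR = 0.57/0.38 = 1.5000.
Prior odds = 1.2272/1.5000 = 0.8181, so P(C) = 0.8181/(1+0.8181) ≈ 0.45.

P(C) = 0.45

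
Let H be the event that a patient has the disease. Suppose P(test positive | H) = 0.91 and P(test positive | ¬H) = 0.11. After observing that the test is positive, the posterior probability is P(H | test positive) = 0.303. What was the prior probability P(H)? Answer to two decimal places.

P(H) = 0.05

Bayes' rule in odds form gives O(H|E) = O(H)·[P(E|H)/P(E|¬H)], hence O(H) = O(H|E)/LR.
Posterior odds = 0.303/(1−0.303) = 0.4347. LR = 0.91/0.11 = 8.2727.
Prior odds = 0.4347/8.2727 = 0.0525, so P(H) = 0.0525/(1+0.0525) ≈ 0.05.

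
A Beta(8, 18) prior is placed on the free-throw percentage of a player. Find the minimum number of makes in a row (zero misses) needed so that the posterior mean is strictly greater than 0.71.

After k makes and 0 misses the posterior is Beta(8+k, 18), with mean (8+k)/(8+18+k).
Set (8+k)/(26+k) > 0.71 and solve: k > (0.71·26 − 8)/(1 − 0.71) = 36.069.
The smallest integer exceeding 36.069 is 37, and checking k=37: (45)/(63) = 0.7143 > 0.71.

k = 37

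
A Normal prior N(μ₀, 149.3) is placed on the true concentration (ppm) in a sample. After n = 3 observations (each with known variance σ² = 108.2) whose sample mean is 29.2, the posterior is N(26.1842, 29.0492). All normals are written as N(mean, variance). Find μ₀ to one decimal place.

With known observation variance, the Normal–Normal posterior has precision τ_n = τ₀ + n/σ² and mean μ_n = (τ₀μ₀ + (n/σ²)x̄)/τ_n.
Here τ₀ = 1/149.3 = 0.006698 and τ_data = 3/108.2 = 0.027726, so τ_n = 0.034424.
Rearranging for μ₀: μ₀ = (μ_n·τ_n − τ_data·x̄)/τ₀ = (26.1842·0.034424 − 0.027726·29.2) / 0.006698 = 0.091766/0.006698 ≈ 13.7.

μ₀ = 13.7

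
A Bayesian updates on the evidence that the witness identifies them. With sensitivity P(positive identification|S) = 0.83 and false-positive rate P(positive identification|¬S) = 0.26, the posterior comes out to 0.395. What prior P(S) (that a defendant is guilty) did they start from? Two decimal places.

P(S) = 0.17

In odds form, posterior odds = prior odds × likelihood ratio, so prior odds = posterior odds ÷ LR.
Posterior odds = 0.395/(1−0.395) = 0.6529. LR = 0.83/0.26 = 3.1923.
Prior odds = 0.6529/3.1923 = 0.2045, so P(S) = 0.2045/(1+0.2045) ≈ 0.17.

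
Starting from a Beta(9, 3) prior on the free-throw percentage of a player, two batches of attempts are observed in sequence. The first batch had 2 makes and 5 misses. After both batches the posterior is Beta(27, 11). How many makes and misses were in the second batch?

Because Beta–binomial updating is additive in the counts, the combined data contributed (α_post−α_prior, β_post−β_prior) successes and failures.
Total across both batches: 27−9=18 makes, 11−3=8 misses.
Subtract the first batch: 18−2=16 makes and 8−5=3 misses.

16 makes and 3 misses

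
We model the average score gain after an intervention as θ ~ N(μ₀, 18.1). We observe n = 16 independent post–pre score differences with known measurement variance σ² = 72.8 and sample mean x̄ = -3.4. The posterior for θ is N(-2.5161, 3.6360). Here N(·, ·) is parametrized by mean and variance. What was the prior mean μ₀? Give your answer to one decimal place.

With known observation variance, the Normal–Normal posterior has precision τ_n = τ₀ + n/σ² and mean μ_n = (τ₀μ₀ + (n/σ²)x̄)/τ_n.
Here τ₀ = 1/18.1 = 0.055249 and τ_data = 16/72.8 = 0.219780, so τ_n = 0.275029.
Rearranging for μ₀: μ₀ = (μ_n·τ_n − τ_data·x̄)/τ₀ = (-2.5161·0.275029 − 0.219780·-3.4) / 0.055249 = 0.055252/0.055249 ≈ 1.0.

μ₀ = 1.0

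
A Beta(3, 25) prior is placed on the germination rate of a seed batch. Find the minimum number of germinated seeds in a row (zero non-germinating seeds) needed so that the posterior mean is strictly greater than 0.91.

k = 250

After k germinated seeds and 0 non-germinating seeds the posterior is Beta(3+k, 25), with mean (3+k)/(3+25+k).
Set (3+k)/(28+k) > 0.91 and solve: k > (0.91·28 − 3)/(1 − 0.91) = 249.778.
The smallest integer exceeding 249.778 is 250.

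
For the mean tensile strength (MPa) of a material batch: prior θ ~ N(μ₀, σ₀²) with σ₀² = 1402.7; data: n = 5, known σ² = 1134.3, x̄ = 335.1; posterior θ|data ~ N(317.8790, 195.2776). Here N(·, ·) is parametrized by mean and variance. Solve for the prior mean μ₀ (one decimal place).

The posterior mean is a precision-weighted average: μ_n = (τ₀μ₀ + τ_data·x̄)/(τ₀+τ_data), with τ₀=1/σ₀² and τ_data=n/σ².
Here τ₀ = 1/1402.7 = 0.000713 and τ_data = 5/1134.3 = 0.004408, so τ_n = 0.005121.
Rearranging for μ₀: μ₀ = (μ_n·τ_n − τ_data·x̄)/τ₀ = (317.8790·0.005121 − 0.004408·335.1) / 0.000713 = 0.150738/0.000713 ≈ 211.4.

μ₀ = 211.4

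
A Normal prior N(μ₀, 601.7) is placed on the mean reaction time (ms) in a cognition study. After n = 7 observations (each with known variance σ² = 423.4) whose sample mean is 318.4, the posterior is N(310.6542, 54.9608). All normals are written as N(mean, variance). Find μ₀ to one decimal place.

The posterior mean is a precision-weighted average: μ_n = (τ₀μ₀ + τ_data·x̄)/(τ₀+τ_data), with τ₀=1/σ₀² and τ_data=n/σ².
Here τ₀ = 1/601.7 = 0.001662 and τ_data = 7/423.4 = 0.016533, so τ_n = 0.018195.
Rearranging for μ₀: μ₀ = (μ_n·τ_n − τ_data·x̄)/τ₀ = (310.6542·0.018195 − 0.016533·318.4) / 0.001662 = 0.388246/0.001662 ≈ 233.6.

μ₀ = 233.6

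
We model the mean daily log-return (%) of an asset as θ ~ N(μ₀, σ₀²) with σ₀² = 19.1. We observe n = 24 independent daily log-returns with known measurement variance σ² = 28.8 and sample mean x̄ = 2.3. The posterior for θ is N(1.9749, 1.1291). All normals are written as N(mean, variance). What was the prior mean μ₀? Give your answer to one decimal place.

μ₀ = -3.2

The posterior mean is a precision-weighted average: μ_n = (τ₀μ₀ + τ_data·x̄)/(τ₀+τ_data), with τ₀=1/σ₀² and τ_data=n/σ².
Here τ₀ = 1/19.1 = 0.052356 and τ_data = 24/28.8 = 0.833333, so τ_n = 0.885689.
Rearranging for μ₀: μ₀ = (μ_n·τ_n − τ_data·x̄)/τ₀ = (1.9749·0.885689 − 0.833333·2.3) / 0.052356 = -0.167519/0.052356 ≈ -3.2.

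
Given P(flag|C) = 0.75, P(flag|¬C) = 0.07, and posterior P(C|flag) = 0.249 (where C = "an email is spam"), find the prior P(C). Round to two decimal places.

In odds form, posterior odds = prior odds × likelihood ratio, so prior odds = posterior odds ÷ LR.
Posterior odds = 0.249/(1−0.249) = 0.3316. LR = 0.75/0.07 = 10.7143.
Prior odds = 0.3316/10.7143 = 0.0309, so P(C) = 0.0309/(1+0.0309) ≈ 0.03.

P(C) = 0.03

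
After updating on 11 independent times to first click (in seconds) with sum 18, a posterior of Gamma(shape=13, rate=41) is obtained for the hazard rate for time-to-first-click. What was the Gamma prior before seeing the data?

Gamma(shape=2, rate=23)

Gamma–exponential conjugacy: posterior shape = α + n, posterior rate = β + Σtᵢ.
So α = 13 − 11 = 2 and β = 41 − 18 = 23.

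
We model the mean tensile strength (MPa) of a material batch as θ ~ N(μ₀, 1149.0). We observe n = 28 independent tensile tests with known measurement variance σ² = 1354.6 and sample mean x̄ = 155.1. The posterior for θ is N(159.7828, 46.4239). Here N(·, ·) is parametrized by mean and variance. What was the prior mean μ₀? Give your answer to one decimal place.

With known observation variance, the Normal–Normal posterior has precision τ_n = τ₀ + n/σ² and mean μ_n = (τ₀μ₀ + (n/σ²)x̄)/τ_n.
Here τ₀ = 1/1149.0 = 0.000870 and τ_data = 28/1354.6 = 0.020670, so τ_n = 0.021540.
Rearranging for μ₀: μ₀ = (μ_n·τ_n − τ_data·x̄)/τ₀ = (159.7828·0.021540 − 0.020670·155.1) / 0.000870 = 0.235805/0.000870 ≈ 271.0.

μ₀ = 271.0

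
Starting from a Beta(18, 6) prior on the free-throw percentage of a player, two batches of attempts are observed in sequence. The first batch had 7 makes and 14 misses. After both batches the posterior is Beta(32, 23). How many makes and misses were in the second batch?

Because Beta–binomial updating is additive in the counts, the combined data contributed (α_post−α_prior, β_post−β_prior) successes and failures.
Total across both batches: 32−18=14 makes, 23−6=17 misses.
Subtract the first batch: 14−7=7 makes and 17−14=3 misses.

7 makes and 3 misses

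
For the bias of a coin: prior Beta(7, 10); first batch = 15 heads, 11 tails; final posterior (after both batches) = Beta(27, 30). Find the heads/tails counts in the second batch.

5 heads and 9 tails

Because Beta–binomial updating is additive in the counts, the combined data contributed (α_post−α_prior, β_post−β_prior) successes and failures.
Total across both batches: 27−7=20 heads, 30−10=20 tails.
Subtract the first batch: 20−15=5 heads and 20−11=9 tails.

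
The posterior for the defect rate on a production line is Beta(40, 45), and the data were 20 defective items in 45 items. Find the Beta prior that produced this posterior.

Beta(20, 20)

A Beta(a, b) prior with s successes and f failures in binomial data gives a Beta(a+s, b+f) posterior.
Subtract the data counts: 40−20=20, 45−25=20.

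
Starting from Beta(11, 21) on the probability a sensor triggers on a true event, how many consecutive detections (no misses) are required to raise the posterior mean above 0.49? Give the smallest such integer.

k = 10

After k detections and 0 misses the posterior is Beta(11+k, 21), with mean (11+k)/(11+21+k).
Set (11+k)/(32+k) > 0.49 and solve: k > (0.49·32 − 11)/(1 − 0.49) = 9.176.
The smallest integer exceeding 9.176 is 10.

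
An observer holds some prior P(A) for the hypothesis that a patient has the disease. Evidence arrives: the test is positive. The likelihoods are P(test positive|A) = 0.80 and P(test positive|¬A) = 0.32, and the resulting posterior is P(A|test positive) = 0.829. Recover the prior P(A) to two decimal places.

Bayes' rule in odds form gives O(A|E) = O(A)·[P(E|A)/P(E|¬A)], hence O(A) = O(A|E)/LR.
Posterior odds = 0.829/(1−0.829) = 4.8480. LR = 0.80/0.32 = 2.5000.
Prior odds = 4.8480/2.5000 = 1.9392, so P(A) = 1.9392/(1+1.9392) ≈ 0.66.

P(A) = 0.66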